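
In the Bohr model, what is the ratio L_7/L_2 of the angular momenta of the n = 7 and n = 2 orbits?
3.500000

In the Bohr model, L_n = nℏ, so the ratio is purely the ratio of quantum numbers:

L_7/L_2 = 7ℏ / 2ℏ = 7/2 = 3.500000

The angular momentum scales linearly with n.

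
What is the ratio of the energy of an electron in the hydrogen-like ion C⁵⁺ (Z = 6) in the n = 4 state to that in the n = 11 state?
7.5625

Using E_n = -13.6057 Z² / n² eV with Z = 6:

E_4 = -13.6057 × 6² / 4² = -489.8052 / 16 = -30.6128250000 eV
E_11 = -13.6057 × 6² / 11² = -489.8052 / 121 = -4.0479768595 eV

The ratio is:
E_4/E_11 = (-30.6128250000) / (-4.0479768595)
E_4/E_11 = (-489.8052/16) / (-489.8052/121)
E_4/E_11 = 121/16
E_4/E_11 = 7.5625
(Note: the Z² factors cancel in the ratio.)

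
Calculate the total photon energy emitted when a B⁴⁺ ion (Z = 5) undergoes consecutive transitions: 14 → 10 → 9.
2.464 eV

The energy levels of B⁴⁺ are E_n = -13.6057 × 5² / n² eV.

First transition (14 → 10):
ΔE₁ = |E_10 - E_14|
ΔE₁ = |-3.401425000 - (-1.735420918)| = 1.666004 eV

Second transition (10 → 9):
ΔE₂ = |E_9 - E_10|
ΔE₂ = |-4.199290123 - (-3.401425000)| = 0.797865 eV

Total energy released:
E_total = ΔE₁ + ΔE₂ = 1.666004 + 0.797865 = 2.464 eV

Note: This equals the direct transition 14 → 9: 2.464 eV ✓
Energy is conserved regardless of the path taken.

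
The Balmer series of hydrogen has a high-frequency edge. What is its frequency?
8.22461e+14 Hz

The series limit corresponds to the transition from n = ∞ to n = 2.
This is the highest energy (shortest wavelength) transition in the Balmer series.

E_∞ = 0 eV
E_2 = -13.6057 / 2² = -3.40142500 eV

Energy at series limit:
ΔE = E_∞ - E_2 = 0 - (-3.40142500) = 3.40142500 eV
E = 3.40142500 eV × (1.602177 × 10⁻¹⁹ J/eV) = 5.4496849e-19 J
f = E/h = 5.4496849e-19 J / (6.62607 × 10⁻³⁴ J·s) = 8.22461e+14 Hz

This energy equals the ionization energy from the n = 2 state of hydrogen.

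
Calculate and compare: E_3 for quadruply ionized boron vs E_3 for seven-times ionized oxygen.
O⁷⁺ at n = 3 (E = -96.75164 eV)

Using E_n = -13.6057 Z² / n² eV:

B⁴⁺ (Z = 5) at n = 3:
E = -13.6057 × 5² / 3² = -13.6057 × 25 / 9 = -37.79361111 eV

O⁷⁺ (Z = 8) at n = 3:
E = -13.6057 × 8² / 3² = -13.6057 × 64 / 9 = -96.75164444 eV

Since -96.75164444 eV < -37.79361111 eV,
O⁷⁺ at n = 3 is more tightly bound (requires more energy to ionize).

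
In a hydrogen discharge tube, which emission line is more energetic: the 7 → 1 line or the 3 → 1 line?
7 → 1

Calculate the energy for each transition:

Transition 7 → 1:
ΔE₁ = |E_1 - E_7| = |-13.6057/1² - (-13.6057/7²)|
ΔE₁ = |-13.605700000 - (-0.277667347)| = 13.328033 eV

Transition 3 → 1:
ΔE₂ = |E_1 - E_3| = |-13.6057/1² - (-13.6057/3²)|
ΔE₂ = |-13.605700000 - (-1.511744444)| = 12.093956 eV

Since 13.328033 eV > 12.093956 eV, the transition 7 → 1 emits the more energetic photon.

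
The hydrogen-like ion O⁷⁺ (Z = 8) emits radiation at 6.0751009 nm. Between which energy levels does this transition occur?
n = 8 → n = 2

First, find the photon energy from the wavelength (hc = 1239.84 eV·nm):
E = hc/λ = 1239.84 eV·nm / 6.0751009 nm = 204.08550 eV

The energy levels of O⁷⁺ satisfy E_n = -13.6057 × 8² / n² eV, so an emission n_i → n_f releases
ΔE = 13.6057 × 8² × (1/n_f² − 1/n_i²) eV.

Setting ΔE equal to the photon energy:
1/n_f² − 1/n_i² = 204.08550 / (13.6057 × 8²) = 0.23437500

Since 1/n_i² must be positive, we need 1/n_f² > 0.23437500, i.e. n_f ≤ 2. For each allowed n_f, solve n_i = (1/n_f² − 0.23437500)^(−1/2) and check whether it is a whole number:
  n_f = 1: 1/n_i² = 1.00000000 − 0.23437500 = 0.76562500 → n_i = 1.143  (not an integer) ✗
  n_f = 2: 1/n_i² = 0.25000000 − 0.23437500 = 0.01562500 → n_i = 8.000  → integer, n_i = 8 ✓

Only n_f = 2 gives an integer upper level, n_i = 8.

The transition is from n = 8 to n = 2 (emission).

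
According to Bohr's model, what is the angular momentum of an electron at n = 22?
2.3201e-33 J·s (or 22ℏ)

In the Bohr model, angular momentum is quantized:
L = nℏ

where ℏ = h/(2π) = 1.054572e-34 J·s

For n = 22:
L = 22 × 1.054572e-34 J·s
L = 2.3201e-33 J·s

This can also be written as L = 22ℏ.
The angular momentum is an integer multiple of the reduced Planck constant.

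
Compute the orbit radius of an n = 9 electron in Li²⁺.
1.42878 nm (or 14.28778 Å)

The Bohr radius formula is:
r_n = n² a₀ / Z

where a₀ = 0.05291772 nm is the Bohr radius.

For Li²⁺ (Z = 3) at n = 9:
r_9 = 9² × 0.05291772 nm / 3
r_9 = 81 × 0.05291772 nm / 3
r_9 = 4.286335 nm / 3
r_9 = 1.42878 nm

The electron orbits at approximately 1.42878 nm from the nucleus.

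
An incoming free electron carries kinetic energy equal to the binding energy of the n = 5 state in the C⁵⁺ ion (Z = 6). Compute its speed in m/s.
2.625e+06 m/s (or 0.876% of c)

The binding energy at n = 5 for C⁵⁺ is:
E_5 = -13.6057 × 6²/5² = -19.59221 eV
|E_5| = 19.59221 eV

Convert to Joules:
KE = 19.59221 eV × (1.602177 × 10⁻¹⁹ J/eV) = 3.13902e-18 J

Using KE = ½mv²:
v = √(2·KE/m_e)
v = √(2 × 3.13902e-18 J / 9.10938 × 10⁻³¹ kg)
v = 2.625e+06 m/s

This is approximately 0.876% the speed of light.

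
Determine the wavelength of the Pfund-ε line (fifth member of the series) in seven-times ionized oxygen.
47.46173 nm

The lines of a series are numbered from the longest wavelength (smallest ΔE) outward; the fifth line is the transition from n = n_f + 5 to n_f.
The Pfund series has all transitions ending at n_f = 5.

For O⁷⁺ (Z = 8), the fifth line (ε-line) is the jump from n = 10 to n = 5:
E_10 = -13.6057 × 8² / 10² = -8.7076480 eV
E_5 = -13.6057 × 8² / 5² = -34.8305920 eV
ΔE = E_10 - E_5 = 26.1229440 eV

λ = hc/E = 1239.84 eV·nm / 26.1229440 eV
λ = 47.46173 nm

This is the ε-line of the Pfund series in O⁷⁺.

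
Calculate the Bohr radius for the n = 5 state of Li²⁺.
0.4410 nm (or 4.4098 Å)

The Bohr radius formula is:
r_n = n² a₀ / Z

where a₀ = 0.0529177 nm is the Bohr radius.

For Li²⁺ (Z = 3) at n = 5:
r_5 = 5² × 0.0529177 nm / 3
r_5 = 25 × 0.0529177 nm / 3
r_5 = 1.32294 nm / 3
r_5 = 0.4410 nm

The electron orbits at approximately 0.4410 nm from the nucleus.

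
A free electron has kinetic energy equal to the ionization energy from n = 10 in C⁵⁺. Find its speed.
1.31262e+06 m/s (or 0.438% of c)

The binding energy at n = 10 for C⁵⁺ is:
E_10 = -13.6057 × 6²/10² = -4.89805200 eV
|E_10| = 4.89805200 eV

Convert to Joules:
KE = 4.89805200 eV × (1.602177 × 10⁻¹⁹ J/eV) = 7.8475463e-19 J

Using KE = ½mv²:
v = √(2·KE/m_e)
v = √(2 × 7.8475463e-19 J / 9.10938 × 10⁻³¹ kg)
v = 1.31262e+06 m/s

This is approximately 0.438% the speed of light.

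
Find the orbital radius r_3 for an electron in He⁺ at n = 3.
0.2381 nm (or 2.3813 Å)

The Bohr radius formula is:
r_n = n² a₀ / Z

where a₀ = 0.0529177 nm is the Bohr radius.

For He⁺ (Z = 2) at n = 3:
r_3 = 3² × 0.0529177 nm / 2
r_3 = 9 × 0.0529177 nm / 2
r_3 = 0.47626 nm / 2
r_3 = 0.2381 nm

The electron orbits at approximately 0.2381 nm from the nucleus.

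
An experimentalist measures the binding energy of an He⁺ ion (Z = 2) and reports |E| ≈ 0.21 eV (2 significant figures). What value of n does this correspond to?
n = 16

The exact energy levels follow E_n = -13.6057 Z² / n² eV with Z = 2.

The measured value (-0.21 eV) is reported to only 2 significant figures, so we must test candidate n values and see which one matches to that precision.

Candidate energies:
  n = 14:  E = -13.6057 × 2² / 14² = -0.27767 eV
  n = 15:  E = -13.6057 × 2² / 15² = -0.24188 eV
  n = 16:  E = -13.6057 × 2² / 16² = -0.21259 eV  ← matches
  n = 17:  E = -13.6057 × 2² / 17² = -0.18831 eV
  n = 18:  E = -13.6057 × 2² / 18² = -0.16797 eV

Checking against the measurement of -0.21 eV (2 sig figs), only n = 16 agrees:
E_16 = -0.21259 eV, which rounds to -0.21 eV ✓

Therefore n = 16.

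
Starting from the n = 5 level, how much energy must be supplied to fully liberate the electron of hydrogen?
0.5442 eV

The ionization energy is the energy needed to remove the electron completely (n → ∞).

For hydrogen, E_n = -13.6057 eV / n².

At n = 5: E_5 = -13.6057 / 5² = -0.5442280 eV
At n = ∞: E_∞ = 0 eV

Ionization energy = E_∞ - E_5 = 0 - (-0.5442280) = 0.5442280 eV
Ionization energy ≈ 0.5442 eV

This is also called the binding energy of the electron in state n = 5.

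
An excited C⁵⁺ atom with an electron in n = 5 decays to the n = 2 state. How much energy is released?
102.85909 eV

The energy levels are E_n = -13.6057 Z² eV / n².

Energy at n = 5: E_5 = -13.6057 × 6² / 5² = -19.59220800 eV
Energy at n = 2: E_2 = -13.6057 × 6² / 2² = -122.45130000 eV

For emission (electron falling to lower state), the photon energy is:
E_photon = E_5 - E_2 = |-19.59220800 - (-122.45130000)|
E_photon = 102.85909 eV

This energy is carried away by the emitted photon.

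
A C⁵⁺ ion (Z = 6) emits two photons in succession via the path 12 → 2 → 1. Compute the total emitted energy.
486.40378 eV

The energy levels of C⁵⁺ are E_n = -13.6057 × 6² / n² eV.

First transition (12 → 2):
ΔE₁ = |E_2 - E_12|
ΔE₁ = |-122.45130000000 - (-3.40142500000)| = 119.04987500 eV

Second transition (2 → 1):
ΔE₂ = |E_1 - E_2|
ΔE₂ = |-489.80520000000 - (-122.45130000000)| = 367.35390000 eV

Total energy released:
E_total = ΔE₁ + ΔE₂ = 119.04987500 + 367.35390000 = 486.40378 eV

Note: This equals the direct transition 12 → 1: 486.40378 eV ✓
Energy is conserved regardless of the path taken.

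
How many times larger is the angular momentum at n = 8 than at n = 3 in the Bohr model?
2.66667

In the Bohr model, L_n = nℏ, so the ratio is purely the ratio of quantum numbers:

L_8/L_3 = 8ℏ / 3ℏ = 8/3 = 2.66667

The angular momentum scales linearly with n.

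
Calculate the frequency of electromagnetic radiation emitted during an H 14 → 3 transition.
3.488e+14 Hz

First, find the transition energy:
E_14 = -13.6057 / 14² = -0.06941684 eV
E_3 = -13.6057 / 3² = -1.51174444 eV
|ΔE| = |E_3 - E_14| = 1.44232760 eV

Convert to Joules: E = 1.44232760 eV × (1.602177 × 10⁻¹⁹ J/eV) = 2.31086e-19 J

Using E = hf:
f = E/h = 2.31086e-19 J / (6.62607 × 10⁻³⁴ J·s)
f = 3.488e+14 Hz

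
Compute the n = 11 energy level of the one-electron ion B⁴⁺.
-2.811 eV

For hydrogen-like ions, the energy levels scale with Z²:
E_n = -13.6057 Z² / n² eV

For B⁴⁺ (Z = 5) at n = 11:
E_11 = -13.6057 × 5² / 11²
E_11 = -13.6057 × 25 / 121
E_11 = -340.1425 / 121
E_11 = -2.811 eV

The energy is 25 times more negative than hydrogen at the same n due to the stronger nuclear charge.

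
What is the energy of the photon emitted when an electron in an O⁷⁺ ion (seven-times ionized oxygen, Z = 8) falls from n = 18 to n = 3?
94.06410 eV

The energy levels are E_n = -13.6057 Z² eV / n².

Energy at n = 18: E_18 = -13.6057 × 8² / 18² = -2.68754568 eV
Energy at n = 3: E_3 = -13.6057 × 8² / 3² = -96.75164444 eV

For emission (electron falling to lower state), the photon energy is:
E_photon = E_18 - E_3 = |-2.68754568 - (-96.75164444)|
E_photon = 94.06410 eV

This energy is carried away by the emitted photon.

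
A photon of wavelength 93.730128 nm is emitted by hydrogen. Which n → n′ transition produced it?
n = 6 → n = 1

First, find the photon energy from the wavelength (hc = 1239.84 eV·nm):
E = hc/λ = 1239.84 eV·nm / 93.730128 nm = 13.227764 eV

The energy levels of hydrogen satisfy E_n = -13.6057 / n² eV, so an emission n_i → n_f releases
ΔE = 13.6057 × (1/n_f² − 1/n_i²) eV.

Setting ΔE equal to the photon energy:
1/n_f² − 1/n_i² = 13.227764 / 13.6057 = 0.97222223

Since 1/n_i² must be positive, we need 1/n_f² > 0.97222223, i.e. n_f ≤ 1. For each allowed n_f, solve n_i = (1/n_f² − 0.97222223)^(−1/2) and check whether it is a whole number:
  n_f = 1: 1/n_i² = 1.00000000 − 0.97222223 = 0.02777777 → n_i = 6.000  → integer, n_i = 6 ✓

Only n_f = 1 gives an integer upper level, n_i = 6.

The transition is from n = 6 to n = 1 (emission).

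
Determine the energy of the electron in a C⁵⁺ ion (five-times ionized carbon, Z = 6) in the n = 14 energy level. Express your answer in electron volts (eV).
-2.499006 eV

The energy levels of a hydrogen-like atom are given by:
E_n = -13.6057 Z² / n² eV  (with Z = 6 for C⁵⁺)

For n = 14:
E_14 = -13.6057 × 6² / 14²
E_14 = -13.6057 × 36 / 196
E_14 = -2.499006 eV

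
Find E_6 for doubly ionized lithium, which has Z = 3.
-3.401425 eV

For hydrogen-like ions, the energy levels scale with Z²:
E_n = -13.6057 Z² / n² eV

For Li²⁺ (Z = 3) at n = 6:
E_6 = -13.6057 × 3² / 6²
E_6 = -13.6057 × 9 / 36
E_6 = -122.4513 / 36
E_6 = -3.401425 eV

The energy is 9 times more negative than hydrogen at the same n due to the stronger nuclear charge.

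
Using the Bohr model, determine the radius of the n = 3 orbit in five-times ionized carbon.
0.0794 nm (or 0.7938 Å)

The Bohr radius formula is:
r_n = n² a₀ / Z

where a₀ = 0.0529177 nm is the Bohr radius.

For C⁵⁺ (Z = 6) at n = 3:
r_3 = 3² × 0.0529177 nm / 6
r_3 = 9 × 0.0529177 nm / 6
r_3 = 0.47626 nm / 6
r_3 = 0.0794 nm

The electron orbits at approximately 0.0794 nm from the nucleus.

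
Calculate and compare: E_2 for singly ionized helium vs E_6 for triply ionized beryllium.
He⁺ at n = 2 (E = -13.6057 eV)

Using E_n = -13.6057 Z² / n² eV:

He⁺ (Z = 2) at n = 2:
E = -13.6057 × 2² / 2² = -13.6057 × 4 / 4 = -13.6057000 eV

Be³⁺ (Z = 4) at n = 6:
E = -13.6057 × 4² / 6² = -13.6057 × 16 / 36 = -6.0469778 eV

Since -13.6057000 eV < -6.0469778 eV,
He⁺ at n = 2 is more tightly bound (requires more energy to ionize).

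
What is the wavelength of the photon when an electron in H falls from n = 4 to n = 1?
97.20 nm

First, find the transition energy using E_n = -13.6057 / n² eV:
E_4 = -13.6057 / 4² = -0.8504 eV
E_1 = -13.6057 / 1² = -13.6057 eV

Photon energy: |ΔE| = |E_1 - E_4| = 12.7553 eV

Convert to wavelength using E = hc/λ with hc = 1239.84 eV·nm:
λ = hc/E = 1239.84 eV·nm / 12.7553 eV
λ = 97.20 nm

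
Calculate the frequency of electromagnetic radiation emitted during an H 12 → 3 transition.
3.42692e+14 Hz

First, find the transition energy:
E_12 = -13.6057 / 12² = -0.09448403 eV
E_3 = -13.6057 / 3² = -1.51174444 eV
|ΔE| = |E_3 - E_12| = 1.41726041 eV

Convert to Joules: E = 1.41726041 eV × (1.602177 × 10⁻¹⁹ J/eV) = 2.2707020e-19 J

Using E = hf:
f = E/h = 2.2707020e-19 J / (6.62607 × 10⁻³⁴ J·s)
f = 3.42692e+14 Hz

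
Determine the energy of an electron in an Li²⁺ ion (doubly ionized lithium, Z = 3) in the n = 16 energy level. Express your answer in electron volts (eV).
-0.48 eV

The energy levels of a hydrogen-like atom are given by:
E_n = -13.6057 Z² / n² eV  (with Z = 3 for Li²⁺)

For n = 16:
E_16 = -13.6057 × 3² / 16²
E_16 = -13.6057 × 9 / 256
E_16 = -0.48 eV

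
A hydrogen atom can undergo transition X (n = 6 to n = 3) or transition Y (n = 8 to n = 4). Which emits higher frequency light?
6 → 3

Calculate the energy for each transition:

Transition 6 → 3:
ΔE₁ = |E_3 - E_6| = |-13.6057/3² - (-13.6057/6²)|
ΔE₁ = |-1.51174444444 - (-0.37793611111)| = 1.13380833 eV

Transition 8 → 4:
ΔE₂ = |E_4 - E_8| = |-13.6057/4² - (-13.6057/8²)|
ΔE₂ = |-0.85035625000 - (-0.21258906250)| = 0.63776719 eV

Since 1.13380833 eV > 0.63776719 eV, the transition 6 → 3 emits the more energetic photon.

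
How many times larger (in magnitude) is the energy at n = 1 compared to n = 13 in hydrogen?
169.0000

Using E_n = -13.6057 Z² / n² eV with Z = 1:

E_1 = -13.6057 / 1² = -13.6057 / 1 = -13.6057000000 eV
E_13 = -13.6057 / 13² = -13.6057 / 169 = -0.0805071006 eV

The ratio is:
E_1/E_13 = (-13.6057000000) / (-0.0805071006)
E_1/E_13 = (-13.6057/1) / (-13.6057/169)
E_1/E_13 = 169/1
E_1/E_13 = 169.0000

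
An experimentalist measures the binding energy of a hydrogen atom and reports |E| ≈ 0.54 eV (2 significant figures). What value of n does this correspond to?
n = 5

The exact energy levels follow E_n = -13.6057 eV / n².

The measured value (-0.54 eV) is reported to only 2 significant figures, so we must test candidate n values and see which one matches to that precision.

Candidate energies:
  n = 3:  E = -13.6057/3² = -1.51174 eV
  n = 4:  E = -13.6057/4² = -0.85036 eV
  n = 5:  E = -13.6057/5² = -0.54423 eV  ← matches
  n = 6:  E = -13.6057/6² = -0.37794 eV
  n = 7:  E = -13.6057/7² = -0.27767 eV

Checking against the measurement of -0.54 eV (2 sig figs), only n = 5 agrees:
E_5 = -0.54423 eV, which rounds to -0.54 eV ✓

Therefore n = 5.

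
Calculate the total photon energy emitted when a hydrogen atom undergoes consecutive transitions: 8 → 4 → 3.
1.30 eV

The energy levels of hydrogen are E_n = -13.6057 / n² eV.

First transition (8 → 4):
ΔE₁ = |E_4 - E_8|
ΔE₁ = |-0.85035625 - (-0.21258906)| = 0.63777 eV

Second transition (4 → 3):
ΔE₂ = |E_3 - E_4|
ΔE₂ = |-1.51174444 - (-0.85035625)| = 0.66139 eV

Total energy released:
E_total = ΔE₁ + ΔE₂ = 0.63777 + 0.66139 = 1.30 eV

Note: This equals the direct transition 8 → 3: 1.30 eV ✓
Energy is conserved regardless of the path taken.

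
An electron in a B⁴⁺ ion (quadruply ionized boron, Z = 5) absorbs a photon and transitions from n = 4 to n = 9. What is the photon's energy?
17.059616 eV

The energy levels of a hydrogen-like atom are E_n = -13.6057 Z² eV / n².

Energy at n = 4: E_4 = -13.6057 × 5² / 4² = -21.258906250 eV
Energy at n = 9: E_9 = -13.6057 × 5² / 9² = -4.199290123 eV

The excitation energy is the difference:
ΔE = E_9 - E_4
ΔE = -4.199290123 - (-21.258906250)
ΔE = 17.059616 eV

Since this is positive, energy must be absorbed (photon absorption).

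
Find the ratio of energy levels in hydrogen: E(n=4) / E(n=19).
22.5625

Using E_n = -13.6057 Z² / n² eV with Z = 1:

E_4 = -13.6057 / 4² = -13.6057 / 16 = -0.8503562500 eV
E_19 = -13.6057 / 19² = -13.6057 / 361 = -0.0376889197 eV

The ratio is:
E_4/E_19 = (-0.8503562500) / (-0.0376889197)
E_4/E_19 = (-13.6057/16) / (-13.6057/361)
E_4/E_19 = 361/16
E_4/E_19 = 22.5625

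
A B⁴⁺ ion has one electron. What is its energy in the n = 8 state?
-5.3147 eV

For hydrogen-like ions, the energy levels scale with Z²:
E_n = -13.6057 Z² / n² eV

For B⁴⁺ (Z = 5) at n = 8:
E_8 = -13.6057 × 5² / 8²
E_8 = -13.6057 × 25 / 64
E_8 = -340.1425 / 64
E_8 = -5.3147 eV

The energy is 25 times more negative than hydrogen at the same n due to the stronger nuclear charge.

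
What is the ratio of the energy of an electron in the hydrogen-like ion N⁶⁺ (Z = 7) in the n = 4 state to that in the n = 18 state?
20.25

Using E_n = -13.6057 Z² / n² eV with Z = 7:

E_4 = -13.6057 × 7² / 4² = -666.6793 / 16 = -41.66745625 eV
E_18 = -13.6057 × 7² / 18² = -666.6793 / 324 = -2.05765216 eV

The ratio is:
E_4/E_18 = (-41.66745625) / (-2.05765216)
E_4/E_18 = (-666.6793/16) / (-666.6793/324)
E_4/E_18 = 324/16
E_4/E_18 = 20.25
(Note: the Z² factors cancel in the ratio.)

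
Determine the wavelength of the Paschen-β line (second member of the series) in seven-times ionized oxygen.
20.0229 nm

The lines of a series are numbered from the longest wavelength (smallest ΔE) outward; the second line is the transition from n = n_f + 2 to n_f.
The Paschen series has all transitions ending at n_f = 3.

For O⁷⁺ (Z = 8), the second line (β-line) is the jump from n = 5 to n = 3:
E_5 = -13.6057 × 8² / 5² = -34.830592 eV
E_3 = -13.6057 × 8² / 3² = -96.751644 eV
ΔE = E_5 - E_3 = 61.921052 eV

λ = hc/E = 1239.84 eV·nm / 61.921052 eV
λ = 20.0229 nm

This is the β-line of the Paschen series in O⁷⁺.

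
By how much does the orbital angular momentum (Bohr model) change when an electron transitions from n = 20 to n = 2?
1.8982e-33 J·s (or 18ℏ)

In the Bohr model, L_n = nℏ where ℏ = 1.054572e-34 J·s.

L_20 = 20ℏ = 2.109144e-33 J·s
L_2 = 2ℏ = 2.109144e-34 J·s

ΔL = L_20 - L_2 = (20 - 2)ℏ = 18ℏ
ΔL = 18 × 1.054572e-34 J·s = 1.8982e-33 J·s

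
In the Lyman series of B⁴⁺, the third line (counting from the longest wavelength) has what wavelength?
3.88806 nm

The lines of a series are numbered from the longest wavelength (smallest ΔE) outward; the third line is the transition from n = n_f + 3 to n_f.
The Lyman series has all transitions ending at n_f = 1.

For B⁴⁺ (Z = 5), the third line (γ-line) is the jump from n = 4 to n = 1:
E_4 = -13.6057 × 5² / 4² = -21.2589063 eV
E_1 = -13.6057 × 5² / 1² = -340.1425000 eV
ΔE = E_4 - E_1 = 318.8835937 eV

λ = hc/E = 1239.84 eV·nm / 318.8835937 eV
λ = 3.88806 nm

This is the γ-line of the Lyman series in B⁴⁺.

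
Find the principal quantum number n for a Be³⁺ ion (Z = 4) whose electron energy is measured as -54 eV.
n = 2

The exact energy levels follow E_n = -13.6057 Z² / n² eV with Z = 4.

The measured value (-54 eV) is reported to only 2 significant figures, so we must test candidate n values and see which one matches to that precision.

Candidate energies:
  n = 1:  E = -13.6057 × 4² / 1² = -217.69120 eV
  n = 2:  E = -13.6057 × 4² / 2² = -54.42280 eV  ← matches
  n = 3:  E = -13.6057 × 4² / 3² = -24.18791 eV
  n = 4:  E = -13.6057 × 4² / 4² = -13.60570 eV

Checking against the measurement of -54 eV (2 sig figs), only n = 2 agrees:
E_2 = -54.42280 eV, which rounds to -54 eV ✓

Therefore n = 2.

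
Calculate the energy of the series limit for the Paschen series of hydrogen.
1.51 eV

The series limit corresponds to the transition from n = ∞ to n = 3.
This is the highest energy (shortest wavelength) transition in the Paschen series.

E_∞ = 0 eV
E_3 = -13.6057 / 3² = -1.51 eV

Energy at series limit:
ΔE = E_∞ - E_3 = 0 - (-1.51) = 1.51 eV

This energy equals the ionization energy from the n = 3 state of hydrogen.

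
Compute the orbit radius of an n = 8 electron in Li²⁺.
1.1289 nm (or 11.2891 Å)

The Bohr radius formula is:
r_n = n² a₀ / Z

where a₀ = 0.0529177 nm is the Bohr radius.

For Li²⁺ (Z = 3) at n = 8:
r_8 = 8² × 0.0529177 nm / 3
r_8 = 64 × 0.0529177 nm / 3
r_8 = 3.38673 nm / 3
r_8 = 1.1289 nm

The electron orbits at approximately 1.1289 nm from the nucleus.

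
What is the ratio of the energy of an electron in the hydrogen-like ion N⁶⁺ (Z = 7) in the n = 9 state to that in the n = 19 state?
4.457

Using E_n = -13.6057 Z² / n² eV with Z = 7:

E_9 = -13.6057 × 7² / 9² = -666.6793 / 81 = -8.230608642 eV
E_19 = -13.6057 × 7² / 19² = -666.6793 / 361 = -1.846757064 eV

The ratio is:
E_9/E_19 = (-8.230608642) / (-1.846757064)
E_9/E_19 = (-666.6793/81) / (-666.6793/361)
E_9/E_19 = 361/81
E_9/E_19 = 4.457
(Note: the Z² factors cancel in the ratio.)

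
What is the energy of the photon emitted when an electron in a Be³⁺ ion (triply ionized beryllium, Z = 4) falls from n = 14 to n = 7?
3.3320 eV

The energy levels are E_n = -13.6057 Z² eV / n².

Energy at n = 14: E_14 = -13.6057 × 4² / 14² = -1.1106694 eV
Energy at n = 7: E_7 = -13.6057 × 4² / 7² = -4.4426776 eV

For emission (electron falling to lower state), the photon energy is:
E_photon = E_14 - E_7 = |-1.1106694 - (-4.4426776)|
E_photon = 3.3320 eV

This energy is carried away by the emitted photon.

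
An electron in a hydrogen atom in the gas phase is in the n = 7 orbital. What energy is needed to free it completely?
0.28 eV

The ionization energy is the energy needed to remove the electron completely (n → ∞).

For hydrogen, E_n = -13.6057 eV / n².

At n = 7: E_7 = -13.6057 / 7² = -0.27767 eV
At n = ∞: E_∞ = 0 eV

Ionization energy = E_∞ - E_7 = 0 - (-0.27767) = 0.27767 eV
Ionization energy ≈ 0.28 eV

This is also called the binding energy of the electron in state n = 7.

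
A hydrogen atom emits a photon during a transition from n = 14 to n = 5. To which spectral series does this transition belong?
Pfund series

The spectral series in hydrogen are named based on the final (lower) energy level:
- Lyman series: n_final = 1 (ultraviolet)
- Balmer series: n_final = 2 (visible/near-UV)
- Paschen series: n_final = 3 (infrared)
- Brackett series: n_final = 4 (infrared)
- Pfund series: n_final = 5 (far infrared)

Since this transition ends at n = 5, it belongs to the Pfund series.

For reference, this 14 → 5 line has photon energy
ΔE = 13.6057 eV × (1/5² - 1/14²) = 0.4748111633 eV,
corresponding to wavelength λ = hc/ΔE = 1239.84 eV·nm / 0.4748111633 eV = 2611.2276 nm in the far infrared region.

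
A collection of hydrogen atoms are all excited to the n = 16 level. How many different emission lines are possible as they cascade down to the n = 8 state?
36

The electron can occupy levels n = 8, 9, ..., 16 during de-excitation — that is m = 16 - 8 + 1 = 9 distinct levels.

The number of distinct spectral lines equals the number of ways to choose 2 of these m levels (each pair gives one possible emission transition):

Number of lines = m(m-1)/2 = 9×8/2 = 36

These correspond to all possible transitions between the 9 levels:
16 → 15, 16 → 14, 16 → 13, 16 → 12, 16 → 11, 16 → 10, 16 → 9, 16 → 8...

Each transition produces a photon with a unique energy (and thus wavelength). This count does not depend on Z.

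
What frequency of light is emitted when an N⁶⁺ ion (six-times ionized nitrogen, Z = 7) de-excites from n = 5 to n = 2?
3.3852e+16 Hz

First, find the transition energy:
E_5 = -13.6057 × 7² / 5² = -26.66717200 eV
E_2 = -13.6057 × 7² / 2² = -166.66982500 eV
|ΔE| = |E_2 - E_5| = 140.00265300 eV

Convert to Joules: E = 140.00265300 eV × (1.602177 × 10⁻¹⁹ J/eV) = 2.243090e-17 J

Using E = hf:
f = E/h = 2.243090e-17 J / (6.62607 × 10⁻³⁴ J·s)
f = 3.3852e+16 Hz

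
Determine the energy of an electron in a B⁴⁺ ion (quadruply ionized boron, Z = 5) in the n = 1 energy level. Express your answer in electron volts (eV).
-340.143 eV

The energy levels of a hydrogen-like atom are given by:
E_n = -13.6057 Z² / n² eV  (with Z = 5 for B⁴⁺)

For n = 1:
E_1 = -13.6057 × 5² / 1²
E_1 = -13.6057 × 25 / 1
E_1 = -340.143 eV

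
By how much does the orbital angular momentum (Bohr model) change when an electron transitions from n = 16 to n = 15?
1.05457e-34 J·s (or 1ℏ)

In the Bohr model, L_n = nℏ where ℏ = 1.0545718e-34 J·s.

L_16 = 16ℏ = 1.6873149e-33 J·s
L_15 = 15ℏ = 1.5818577e-33 J·s

ΔL = L_16 - L_15 = (16 - 15)ℏ = 1ℏ
ΔL = 1 × 1.0545718e-34 J·s = 1.05457e-34 J·s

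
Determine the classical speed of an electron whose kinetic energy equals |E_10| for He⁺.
4.375e+05 m/s (or 0.145947% of c)

The binding energy at n = 10 for He⁺ is:
E_10 = -13.6057 × 2²/10² = -0.54422800 eV
|E_10| = 0.54422800 eV

Convert to Joules:
KE = 0.54422800 eV × (1.602177 × 10⁻¹⁹ J/eV) = 8.71950e-20 J

Using KE = ½mv²:
v = √(2·KE/m_e)
v = √(2 × 8.71950e-20 J / 9.10938 × 10⁻³¹ kg)
v = 4.375e+05 m/s

This is approximately 0.145947% the speed of light.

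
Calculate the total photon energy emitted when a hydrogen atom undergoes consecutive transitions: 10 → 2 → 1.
13.470 eV

The energy levels of hydrogen are E_n = -13.6057 / n² eV.

First transition (10 → 2):
ΔE₁ = |E_2 - E_10|
ΔE₁ = |-3.401425000 - (-0.136057000)| = 3.265368 eV

Second transition (2 → 1):
ΔE₂ = |E_1 - E_2|
ΔE₂ = |-13.605700000 - (-3.401425000)| = 10.204275 eV

Total energy released:
E_total = ΔE₁ + ΔE₂ = 3.265368 + 10.204275 = 13.470 eV

Note: This equals the direct transition 10 → 1: 13.470 eV ✓
Energy is conserved regardless of the path taken.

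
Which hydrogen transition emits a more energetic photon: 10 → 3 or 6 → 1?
6 → 1

Calculate the energy for each transition:

Transition 10 → 3:
ΔE₁ = |E_3 - E_10| = |-13.6057/3² - (-13.6057/10²)|
ΔE₁ = |-1.51174444444 - (-0.13605700000)| = 1.37568744 eV

Transition 6 → 1:
ΔE₂ = |E_1 - E_6| = |-13.6057/1² - (-13.6057/6²)|
ΔE₂ = |-13.60570000000 - (-0.37793611111)| = 13.22776389 eV

Since 13.22776389 eV > 1.37568744 eV, the transition 6 → 1 emits the more energetic photon.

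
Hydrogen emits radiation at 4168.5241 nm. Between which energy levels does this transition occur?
n = 13 → n = 6

First, find the photon energy from the wavelength (hc = 1239.84 eV·nm):
E = hc/λ = 1239.84 eV·nm / 4168.5241 nm = 0.29742901 eV

The energy levels of hydrogen satisfy E_n = -13.6057 / n² eV, so an emission n_i → n_f releases
ΔE = 13.6057 × (1/n_f² − 1/n_i²) eV.

Setting ΔE equal to the photon energy:
1/n_f² − 1/n_i² = 0.29742901 / 13.6057 = 0.021860618

Since 1/n_i² must be positive, we need 1/n_f² > 0.021860618, i.e. n_f ≤ 6. For each allowed n_f, solve n_i = (1/n_f² − 0.021860618)^(−1/2) and check whether it is a whole number:
  n_f = 1: 1/n_i² = 1.000000000 − 0.021860618 = 0.978139382 → n_i = 1.011  (not an integer) ✗
  n_f = 2: 1/n_i² = 0.250000000 − 0.021860618 = 0.228139382 → n_i = 2.094  (not an integer) ✗
  n_f = 3: 1/n_i² = 0.111111111 − 0.021860618 = 0.089250493 → n_i = 3.347  (not an integer) ✗
  n_f = 4: 1/n_i² = 0.062500000 − 0.021860618 = 0.040639382 → n_i = 4.961  (not an integer) ✗
  n_f = 5: 1/n_i² = 0.040000000 − 0.021860618 = 0.018139382 → n_i = 7.425  (not an integer) ✗
  n_f = 6: 1/n_i² = 0.027777778 − 0.021860618 = 0.005917160 → n_i = 13.000  → integer, n_i = 13 ✓

Only n_f = 6 gives an integer upper level, n_i = 13.

The transition is from n = 13 to n = 6 (emission).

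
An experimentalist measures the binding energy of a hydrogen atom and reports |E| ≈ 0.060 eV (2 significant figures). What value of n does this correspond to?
n = 15

The exact energy levels follow E_n = -13.6057 eV / n².

The measured value (-0.060 eV) is reported to only 2 significant figures, so we must test candidate n values and see which one matches to that precision.

Candidate energies:
  n = 13:  E = -13.6057/13² = -0.08051 eV
  n = 14:  E = -13.6057/14² = -0.06942 eV
  n = 15:  E = -13.6057/15² = -0.06047 eV  ← matches
  n = 16:  E = -13.6057/16² = -0.05315 eV
  n = 17:  E = -13.6057/17² = -0.04708 eV

Checking against the measurement of -0.060 eV (2 sig figs), only n = 15 agrees:
E_15 = -0.06047 eV, which rounds to -0.060 eV ✓

Therefore n = 15.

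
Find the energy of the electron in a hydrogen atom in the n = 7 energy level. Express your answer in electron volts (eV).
-0.27767 eV

The energy levels of a hydrogen-like atom are given by:
E_n = -13.6057 eV / n²

For n = 7:
E_7 = -13.6057 eV / 7²
E_7 = -13.6057 eV / 49
E_7 = -0.27767 eV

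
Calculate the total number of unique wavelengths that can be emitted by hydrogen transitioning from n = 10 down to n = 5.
15

The electron can occupy levels n = 5, 6, ..., 10 during de-excitation — that is m = 10 - 5 + 1 = 6 distinct levels.

The number of distinct spectral lines equals the number of ways to choose 2 of these m levels (each pair gives one possible emission transition):

Number of lines = m(m-1)/2 = 6×5/2 = 15

These correspond to all possible transitions between the 6 levels:
10 → 9, 10 → 8, 10 → 7, 10 → 6, 10 → 5, 9 → 8, 9 → 7, 9 → 6...

Each transition produces a photon with a unique energy (and thus wavelength). This count does not depend on Z.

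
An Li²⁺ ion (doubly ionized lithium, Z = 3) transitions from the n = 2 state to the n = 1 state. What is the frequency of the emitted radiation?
2.221e+16 Hz

First, find the transition energy:
E_2 = -13.6057 × 3² / 2² = -30.61283 eV
E_1 = -13.6057 × 3² / 1² = -122.45130 eV
|ΔE| = |E_1 - E_2| = 91.83847 eV

Convert to Joules: E = 91.83847 eV × (1.602177 × 10⁻¹⁹ J/eV) = 1.47141e-17 J

Using E = hf:
f = E/h = 1.47141e-17 J / (6.62607 × 10⁻³⁴ J·s)
f = 2.221e+16 Hz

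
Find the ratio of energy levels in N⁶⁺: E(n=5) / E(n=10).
4.00

Using E_n = -13.6057 Z² / n² eV with Z = 7:

E_5 = -13.6057 × 7² / 5² = -666.6793 / 25 = -26.66717200 eV
E_10 = -13.6057 × 7² / 10² = -666.6793 / 100 = -6.66679300 eV

The ratio is:
E_5/E_10 = (-26.66717200) / (-6.66679300)
E_5/E_10 = (-666.6793/25) / (-666.6793/100)
E_5/E_10 = 100/25
E_5/E_10 = 4.00
(Note: the Z² factors cancel in the ratio.)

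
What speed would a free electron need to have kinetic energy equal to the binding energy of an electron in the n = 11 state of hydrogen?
1.989e+05 m/s (or 0.0663% of c)

The binding energy at n = 11 for hydrogen is:
E_11 = -13.6057/11² = -0.1124438 eV
|E_11| = 0.1124438 eV

Convert to Joules:
KE = 0.1124438 eV × (1.602177 × 10⁻¹⁹ J/eV) = 1.80155e-20 J

Using KE = ½mv²:
v = √(2·KE/m_e)
v = √(2 × 1.80155e-20 J / 9.10938 × 10⁻³¹ kg)
v = 1.989e+05 m/s

This is approximately 0.0663% the speed of light.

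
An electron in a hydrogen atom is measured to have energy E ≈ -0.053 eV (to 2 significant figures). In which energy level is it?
n = 16

The exact energy levels follow E_n = -13.6057 eV / n².

The measured value (-0.053 eV) is reported to only 2 significant figures, so we must test candidate n values and see which one matches to that precision.

Candidate energies:
  n = 14:  E = -13.6057/14² = -0.06942 eV
  n = 15:  E = -13.6057/15² = -0.06047 eV
  n = 16:  E = -13.6057/16² = -0.05315 eV  ← matches
  n = 17:  E = -13.6057/17² = -0.04708 eV
  n = 18:  E = -13.6057/18² = -0.04199 eV

Checking against the measurement of -0.053 eV (2 sig figs), only n = 16 agrees:
E_16 = -0.05315 eV, which rounds to -0.053 eV ✓

Therefore n = 16.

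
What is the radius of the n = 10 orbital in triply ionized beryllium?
1.322943 nm (or 13.229430 Å)

The Bohr radius formula is:
r_n = n² a₀ / Z

where a₀ = 0.052917721 nm is the Bohr radius.

For Be³⁺ (Z = 4) at n = 10:
r_10 = 10² × 0.052917721 nm / 4
r_10 = 100 × 0.052917721 nm / 4
r_10 = 5.2917721 nm / 4
r_10 = 1.322943 nm

The electron orbits at approximately 1.322943 nm from the nucleus.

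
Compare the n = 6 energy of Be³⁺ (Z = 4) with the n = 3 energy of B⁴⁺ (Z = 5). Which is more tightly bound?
B⁴⁺ at n = 3 (E = -37.79361 eV)

Using E_n = -13.6057 Z² / n² eV:

Be³⁺ (Z = 4) at n = 6:
E = -13.6057 × 4² / 6² = -13.6057 × 16 / 36 = -6.04697778 eV

B⁴⁺ (Z = 5) at n = 3:
E = -13.6057 × 5² / 3² = -13.6057 × 25 / 9 = -37.79361111 eV

Since -37.79361111 eV < -6.04697778 eV,
B⁴⁺ at n = 3 is more tightly bound (requires more energy to ionize).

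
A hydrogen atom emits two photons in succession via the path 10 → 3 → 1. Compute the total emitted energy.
13.46964 eV

The energy levels of hydrogen are E_n = -13.6057 / n² eV.

First transition (10 → 3):
ΔE₁ = |E_3 - E_10|
ΔE₁ = |-1.51174444444 - (-0.13605700000)| = 1.37568744 eV

Second transition (3 → 1):
ΔE₂ = |E_1 - E_3|
ΔE₂ = |-13.60570000000 - (-1.51174444444)| = 12.09395556 eV

Total energy released:
E_total = ΔE₁ + ΔE₂ = 1.37568744 + 12.09395556 = 13.46964 eV

Note: This equals the direct transition 10 → 1: 13.46964 eV ✓
Energy is conserved regardless of the path taken.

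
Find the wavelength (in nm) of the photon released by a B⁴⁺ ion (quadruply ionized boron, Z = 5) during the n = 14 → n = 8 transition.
346.3912 nm

First, find the transition energy using E_n = -13.6057 Z² / n² eV:
E_14 = -13.6057 × 5² / 14² = -1.73542092 eV
E_8 = -13.6057 × 5² / 8² = -5.31472656 eV

Photon energy: |ΔE| = |E_8 - E_14| = 3.57930564 eV

Convert to wavelength using E = hc/λ with hc = 1239.84 eV·nm:
λ = hc/E = 1239.84 eV·nm / 3.57930564 eV
λ = 346.3912 nm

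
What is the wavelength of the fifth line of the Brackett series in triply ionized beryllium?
113.5577 nm

The lines of a series are numbered from the longest wavelength (smallest ΔE) outward; the fifth line is the transition from n = n_f + 5 to n_f.
The Brackett series has all transitions ending at n_f = 4.

For Be³⁺ (Z = 4), the fifth line (ε-line) is the jump from n = 9 to n = 4:
E_9 = -13.6057 × 4² / 9² = -2.6875457 eV
E_4 = -13.6057 × 4² / 4² = -13.6057000 eV
ΔE = E_9 - E_4 = 10.9181543 eV

λ = hc/E = 1239.84 eV·nm / 10.9181543 eV
λ = 113.5577 nm

This is the ε-line of the Brackett series in Be³⁺.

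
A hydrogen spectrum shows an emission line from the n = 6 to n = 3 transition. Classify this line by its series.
Paschen series

The spectral series in hydrogen are named based on the final (lower) energy level:
- Lyman series: n_final = 1 (ultraviolet)
- Balmer series: n_final = 2 (visible/near-UV)
- Paschen series: n_final = 3 (infrared)
- Brackett series: n_final = 4 (infrared)
- Pfund series: n_final = 5 (far infrared)

Since this transition ends at n = 3, it belongs to the Paschen series.

For reference, this 6 → 3 line has photon energy
ΔE = 13.6057 eV × (1/3² - 1/6²) = 1.133808333 eV,
corresponding to wavelength λ = hc/ΔE = 1239.84 eV·nm / 1.133808333 eV = 1093.5182 nm in the infrared region.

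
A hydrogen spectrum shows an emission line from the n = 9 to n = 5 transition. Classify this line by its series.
Pfund series

The spectral series in hydrogen are named based on the final (lower) energy level:
- Lyman series: n_final = 1 (ultraviolet)
- Balmer series: n_final = 2 (visible/near-UV)
- Paschen series: n_final = 3 (infrared)
- Brackett series: n_final = 4 (infrared)
- Pfund series: n_final = 5 (far infrared)

Since this transition ends at n = 5, it belongs to the Pfund series.

For reference, this 9 → 5 line has photon energy
ΔE = 13.6057 eV × (1/5² - 1/9²) = 0.3762563951 eV,
corresponding to wavelength λ = hc/ΔE = 1239.84 eV·nm / 0.3762563951 eV = 3295.1998 nm in the far infrared region.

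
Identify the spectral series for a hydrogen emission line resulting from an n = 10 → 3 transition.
Paschen series

The spectral series in hydrogen are named based on the final (lower) energy level:
- Lyman series: n_final = 1 (ultraviolet)
- Balmer series: n_final = 2 (visible/near-UV)
- Paschen series: n_final = 3 (infrared)
- Brackett series: n_final = 4 (infrared)
- Pfund series: n_final = 5 (far infrared)

Since this transition ends at n = 3, it belongs to the Paschen series.

For reference, this 10 → 3 line has photon energy
ΔE = 13.6057 eV × (1/3² - 1/10²) = 1.3756874444 eV,
corresponding to wavelength λ = hc/ΔE = 1239.84 eV·nm / 1.3756874444 eV = 901.251229 nm in the infrared region.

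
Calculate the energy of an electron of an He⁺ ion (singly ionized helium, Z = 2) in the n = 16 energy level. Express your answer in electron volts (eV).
-0.21 eV

The energy levels of a hydrogen-like atom are given by:
E_n = -13.6057 Z² / n² eV  (with Z = 2 for He⁺)

For n = 16:
E_16 = -13.6057 × 2² / 16²
E_16 = -13.6057 × 4 / 256
E_16 = -0.21 eV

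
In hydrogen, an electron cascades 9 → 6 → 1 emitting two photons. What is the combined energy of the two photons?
13.43773 eV

The energy levels of hydrogen are E_n = -13.6057 / n² eV.

First transition (9 → 6):
ΔE₁ = |E_6 - E_9|
ΔE₁ = |-0.37793611111 - (-0.16797160494)| = 0.20996451 eV

Second transition (6 → 1):
ΔE₂ = |E_1 - E_6|
ΔE₂ = |-13.60570000000 - (-0.37793611111)| = 13.22776389 eV

Total energy released:
E_total = ΔE₁ + ΔE₂ = 0.20996451 + 13.22776389 = 13.43773 eV

Note: This equals the direct transition 9 → 1: 13.43773 eV ✓
Energy is conserved regardless of the path taken.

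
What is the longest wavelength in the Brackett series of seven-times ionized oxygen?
63.282 nm

The longest wavelength corresponds to the smallest energy transition in the series.
The Brackett series has all transitions ending at n_f = 4.

For O⁷⁺ (Z = 8), the first line (α-line) is the jump from n = 5 to n = 4:
E_5 = -13.6057 × 8² / 5² = -34.83059 eV
E_4 = -13.6057 × 8² / 4² = -54.42280 eV
ΔE = E_5 - E_4 = 19.59221 eV

λ = hc/E = 1239.84 eV·nm / 19.59221 eV
λ = 63.282 nm

This is the α-line of the Brackett series in O⁷⁺.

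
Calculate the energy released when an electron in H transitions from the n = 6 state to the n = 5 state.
0.16629 eV

The energy levels are E_n = -13.6057 eV / n².

Energy at n = 6: E_6 = -13.6057 / 6² = -0.37793611 eV
Energy at n = 5: E_5 = -13.6057 / 5² = -0.54422800 eV

For emission (electron falling to lower state), the photon energy is:
E_photon = E_6 - E_5 = |-0.37793611 - (-0.54422800)|
E_photon = 0.16629 eV

This energy is carried away by the emitted photon.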